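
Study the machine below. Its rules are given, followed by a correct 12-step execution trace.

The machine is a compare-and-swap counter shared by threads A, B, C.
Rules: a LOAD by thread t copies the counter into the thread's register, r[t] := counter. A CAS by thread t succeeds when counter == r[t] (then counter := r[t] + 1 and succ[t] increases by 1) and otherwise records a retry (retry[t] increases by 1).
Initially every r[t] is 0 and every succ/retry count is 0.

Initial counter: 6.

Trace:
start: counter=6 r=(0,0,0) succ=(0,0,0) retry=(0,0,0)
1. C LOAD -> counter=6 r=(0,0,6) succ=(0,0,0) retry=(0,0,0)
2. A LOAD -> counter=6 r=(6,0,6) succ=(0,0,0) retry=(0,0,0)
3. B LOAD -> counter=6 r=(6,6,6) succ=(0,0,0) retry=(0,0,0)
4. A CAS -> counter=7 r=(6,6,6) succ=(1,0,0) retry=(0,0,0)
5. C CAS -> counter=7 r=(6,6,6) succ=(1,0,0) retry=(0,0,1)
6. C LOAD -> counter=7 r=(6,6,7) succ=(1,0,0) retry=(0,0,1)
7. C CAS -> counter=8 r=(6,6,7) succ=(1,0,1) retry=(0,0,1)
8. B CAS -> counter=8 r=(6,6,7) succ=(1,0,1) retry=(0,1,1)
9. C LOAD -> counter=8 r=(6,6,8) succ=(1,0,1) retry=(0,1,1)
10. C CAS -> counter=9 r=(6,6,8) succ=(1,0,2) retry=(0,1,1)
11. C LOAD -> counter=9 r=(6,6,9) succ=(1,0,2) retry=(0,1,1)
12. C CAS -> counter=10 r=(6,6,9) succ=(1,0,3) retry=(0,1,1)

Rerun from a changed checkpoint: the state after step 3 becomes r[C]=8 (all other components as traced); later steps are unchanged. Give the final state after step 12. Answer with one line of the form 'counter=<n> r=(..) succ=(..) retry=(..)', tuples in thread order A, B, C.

counter=10 r=(6,6,9) succ=(1,0,3) retry=(0,1,1)

state after step 3 := counter=6 r=(6,6,8) succ=(0,0,0) retry=(0,0,0)
4. A CAS -> counter=7 r=(6,6,8) succ=(1,0,0) retry=(0,0,0)
5. C CAS -> counter=7 r=(6,6,8) succ=(1,0,0) retry=(0,0,1)
6. C LOAD -> counter=7 r=(6,6,7) succ=(1,0,0) retry=(0,0,1)
7. C CAS -> counter=8 r=(6,6,7) succ=(1,0,1) retry=(0,0,1)
8. B CAS -> counter=8 r=(6,6,7) succ=(1,0,1) retry=(0,1,1)
9. C LOAD -> counter=8 r=(6,6,8) succ=(1,0,1) retry=(0,1,1)
10. C CAS -> counter=9 r=(6,6,8) succ=(1,0,2) retry=(0,1,1)
11. C LOAD -> counter=9 r=(6,6,9) succ=(1,0,2) retry=(0,1,1)
12. C CAS -> counter=10 r=(6,6,9) succ=(1,0,3) retry=(0,1,1)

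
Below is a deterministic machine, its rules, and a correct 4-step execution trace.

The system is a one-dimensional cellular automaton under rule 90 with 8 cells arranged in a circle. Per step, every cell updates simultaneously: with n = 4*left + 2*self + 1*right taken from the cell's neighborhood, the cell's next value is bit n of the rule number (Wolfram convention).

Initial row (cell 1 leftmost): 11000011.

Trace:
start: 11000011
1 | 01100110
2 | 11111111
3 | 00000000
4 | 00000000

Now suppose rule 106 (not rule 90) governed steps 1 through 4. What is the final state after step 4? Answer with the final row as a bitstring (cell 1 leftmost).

00111111

(re-executing steps 1..4 under rule 106; state before step 1: 11000011)
1 | 01000110
2 | 10001110
3 | 00011011
4 | 00111111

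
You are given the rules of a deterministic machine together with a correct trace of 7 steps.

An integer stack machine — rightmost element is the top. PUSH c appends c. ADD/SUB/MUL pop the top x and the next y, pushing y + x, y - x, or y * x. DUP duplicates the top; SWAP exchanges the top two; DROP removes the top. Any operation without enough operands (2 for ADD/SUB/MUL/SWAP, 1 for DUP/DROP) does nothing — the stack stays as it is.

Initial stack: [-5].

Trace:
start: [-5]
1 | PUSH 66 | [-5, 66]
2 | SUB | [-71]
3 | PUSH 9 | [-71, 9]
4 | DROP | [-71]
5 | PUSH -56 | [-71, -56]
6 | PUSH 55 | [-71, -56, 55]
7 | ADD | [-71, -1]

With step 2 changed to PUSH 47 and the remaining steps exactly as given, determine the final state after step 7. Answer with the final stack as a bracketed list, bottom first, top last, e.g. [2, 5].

[-5, 66, 47, -1]

(re-executing from step 2 with the substitution; state before step 2: [-5, 66])
2 | PUSH 47 | [-5, 66, 47]
3 | PUSH 9 | [-5, 66, 47, 9]
4 | DROP | [-5, 66, 47]
5 | PUSH -56 | [-5, 66, 47, -56]
6 | PUSH 55 | [-5, 66, 47, -56, 55]
7 | ADD | [-5, 66, 47, -1]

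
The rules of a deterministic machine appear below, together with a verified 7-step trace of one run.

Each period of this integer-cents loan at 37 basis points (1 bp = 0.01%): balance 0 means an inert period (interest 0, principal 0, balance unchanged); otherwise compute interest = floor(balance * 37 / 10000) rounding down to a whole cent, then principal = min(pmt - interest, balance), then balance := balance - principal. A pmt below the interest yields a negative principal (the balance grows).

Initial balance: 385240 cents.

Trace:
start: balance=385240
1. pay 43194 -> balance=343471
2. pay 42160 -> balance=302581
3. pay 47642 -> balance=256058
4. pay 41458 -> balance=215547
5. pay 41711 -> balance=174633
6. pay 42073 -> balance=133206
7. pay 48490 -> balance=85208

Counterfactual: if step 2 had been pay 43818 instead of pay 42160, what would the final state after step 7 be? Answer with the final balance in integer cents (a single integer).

83519

(re-executing from step 2 with the substitution; state before step 2: balance=343471)
2. pay 43818 -> balance=300923
3. pay 47642 -> balance=254394
4. pay 41458 -> balance=213877
5. pay 41711 -> balance=172957
6. pay 42073 -> balance=131523
7. pay 48490 -> balance=83519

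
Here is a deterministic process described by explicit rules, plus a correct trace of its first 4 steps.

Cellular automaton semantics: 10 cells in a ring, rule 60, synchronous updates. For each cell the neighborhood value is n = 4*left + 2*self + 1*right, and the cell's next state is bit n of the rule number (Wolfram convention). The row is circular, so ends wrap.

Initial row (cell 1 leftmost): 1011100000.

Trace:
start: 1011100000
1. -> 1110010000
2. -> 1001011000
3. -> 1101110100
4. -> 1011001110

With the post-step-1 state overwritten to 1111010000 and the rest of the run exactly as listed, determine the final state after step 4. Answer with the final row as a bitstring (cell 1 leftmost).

1010110110

state after step 1 := 1111010000
2. -> 1000111000
3. -> 1100100100
4. -> 1010110110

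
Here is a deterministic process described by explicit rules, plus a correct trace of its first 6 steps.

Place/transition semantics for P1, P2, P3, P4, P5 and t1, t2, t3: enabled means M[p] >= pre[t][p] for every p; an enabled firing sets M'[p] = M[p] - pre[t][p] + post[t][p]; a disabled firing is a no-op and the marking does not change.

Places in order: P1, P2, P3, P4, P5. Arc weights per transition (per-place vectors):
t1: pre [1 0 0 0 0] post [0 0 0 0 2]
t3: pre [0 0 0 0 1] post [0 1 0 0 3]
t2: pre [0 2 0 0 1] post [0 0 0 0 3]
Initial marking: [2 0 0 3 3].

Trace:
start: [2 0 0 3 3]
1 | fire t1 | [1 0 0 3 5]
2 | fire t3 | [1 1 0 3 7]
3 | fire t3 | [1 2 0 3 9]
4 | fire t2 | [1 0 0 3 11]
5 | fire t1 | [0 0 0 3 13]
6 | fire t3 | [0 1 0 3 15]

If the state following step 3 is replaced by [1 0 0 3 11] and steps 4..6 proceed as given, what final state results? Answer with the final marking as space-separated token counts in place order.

0 1 0 3 15

state after step 3 := [1 0 0 3 11]
4 | fire t2 | [1 0 0 3 11]
5 | fire t1 | [0 0 0 3 13]
6 | fire t3 | [0 1 0 3 15]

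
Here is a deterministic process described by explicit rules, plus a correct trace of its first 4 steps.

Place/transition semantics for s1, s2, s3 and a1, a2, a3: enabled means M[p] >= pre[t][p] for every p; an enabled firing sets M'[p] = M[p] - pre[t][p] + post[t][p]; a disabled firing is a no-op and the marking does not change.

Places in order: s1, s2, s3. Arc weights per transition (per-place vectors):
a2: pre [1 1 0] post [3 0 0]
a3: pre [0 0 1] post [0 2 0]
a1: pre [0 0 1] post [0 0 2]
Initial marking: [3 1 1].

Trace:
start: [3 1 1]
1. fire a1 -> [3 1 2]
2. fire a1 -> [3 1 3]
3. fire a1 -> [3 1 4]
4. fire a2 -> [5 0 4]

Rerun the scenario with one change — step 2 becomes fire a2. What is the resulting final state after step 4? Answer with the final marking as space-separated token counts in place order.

(re-executing from step 2 with the substitution; state before step 2: [3 1 2])
2. fire a2 -> [5 0 2]
3. fire a1 -> [5 0 3]
4. fire a2 -> [5 0 3]

5 0 3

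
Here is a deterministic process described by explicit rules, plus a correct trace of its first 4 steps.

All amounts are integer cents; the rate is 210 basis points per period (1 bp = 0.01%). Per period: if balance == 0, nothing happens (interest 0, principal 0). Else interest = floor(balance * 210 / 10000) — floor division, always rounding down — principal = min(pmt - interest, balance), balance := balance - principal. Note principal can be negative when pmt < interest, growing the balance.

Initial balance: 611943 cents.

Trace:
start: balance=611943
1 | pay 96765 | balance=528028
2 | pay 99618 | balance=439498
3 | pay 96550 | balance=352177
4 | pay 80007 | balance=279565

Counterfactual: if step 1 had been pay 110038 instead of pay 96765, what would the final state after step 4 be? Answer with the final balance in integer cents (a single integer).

265438

(re-executing from step 1 with the substitution; state before step 1: balance=611943)
1 | pay 110038 | balance=514755
2 | pay 99618 | balance=425946
3 | pay 96550 | balance=338340
4 | pay 80007 | balance=265438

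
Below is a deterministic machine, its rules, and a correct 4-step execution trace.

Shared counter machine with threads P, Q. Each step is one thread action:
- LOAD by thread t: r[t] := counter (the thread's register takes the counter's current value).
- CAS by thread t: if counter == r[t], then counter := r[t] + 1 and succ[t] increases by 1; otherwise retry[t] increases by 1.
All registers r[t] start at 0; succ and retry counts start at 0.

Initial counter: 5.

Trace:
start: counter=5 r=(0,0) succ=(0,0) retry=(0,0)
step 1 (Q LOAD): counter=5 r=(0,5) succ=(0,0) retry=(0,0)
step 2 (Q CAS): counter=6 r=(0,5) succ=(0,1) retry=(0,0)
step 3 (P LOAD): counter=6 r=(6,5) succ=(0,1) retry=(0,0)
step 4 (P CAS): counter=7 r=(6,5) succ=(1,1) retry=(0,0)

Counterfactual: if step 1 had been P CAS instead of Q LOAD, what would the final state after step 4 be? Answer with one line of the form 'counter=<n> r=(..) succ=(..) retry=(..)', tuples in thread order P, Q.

counter=6 r=(5,0) succ=(1,0) retry=(1,1)

(re-executing from step 1 with the substitution; state before step 1: counter=5 r=(0,0) succ=(0,0) retry=(0,0))
step 1 (P CAS): counter=5 r=(0,0) succ=(0,0) retry=(1,0)
step 2 (Q CAS): counter=5 r=(0,0) succ=(0,0) retry=(1,1)
step 3 (P LOAD): counter=5 r=(5,0) succ=(0,0) retry=(1,1)
step 4 (P CAS): counter=6 r=(5,0) succ=(1,0) retry=(1,1)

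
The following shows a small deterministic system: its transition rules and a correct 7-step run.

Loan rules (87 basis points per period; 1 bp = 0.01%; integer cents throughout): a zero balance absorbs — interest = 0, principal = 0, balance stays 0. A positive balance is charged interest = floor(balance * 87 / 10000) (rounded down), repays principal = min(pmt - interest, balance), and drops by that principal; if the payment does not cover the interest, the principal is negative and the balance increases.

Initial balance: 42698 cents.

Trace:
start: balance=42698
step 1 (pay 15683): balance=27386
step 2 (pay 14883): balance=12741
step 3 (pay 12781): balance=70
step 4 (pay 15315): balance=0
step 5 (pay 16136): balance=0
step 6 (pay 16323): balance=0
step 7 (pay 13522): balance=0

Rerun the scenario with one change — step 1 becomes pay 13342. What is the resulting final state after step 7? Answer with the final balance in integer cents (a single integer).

0

(re-executing from step 1 with the substitution; state before step 1: balance=42698)
step 1 (pay 13342): balance=29727
step 2 (pay 14883): balance=15102
step 3 (pay 12781): balance=2452
step 4 (pay 15315): balance=0
step 5 (pay 16136): balance=0
step 6 (pay 16323): balance=0
step 7 (pay 13522): balance=0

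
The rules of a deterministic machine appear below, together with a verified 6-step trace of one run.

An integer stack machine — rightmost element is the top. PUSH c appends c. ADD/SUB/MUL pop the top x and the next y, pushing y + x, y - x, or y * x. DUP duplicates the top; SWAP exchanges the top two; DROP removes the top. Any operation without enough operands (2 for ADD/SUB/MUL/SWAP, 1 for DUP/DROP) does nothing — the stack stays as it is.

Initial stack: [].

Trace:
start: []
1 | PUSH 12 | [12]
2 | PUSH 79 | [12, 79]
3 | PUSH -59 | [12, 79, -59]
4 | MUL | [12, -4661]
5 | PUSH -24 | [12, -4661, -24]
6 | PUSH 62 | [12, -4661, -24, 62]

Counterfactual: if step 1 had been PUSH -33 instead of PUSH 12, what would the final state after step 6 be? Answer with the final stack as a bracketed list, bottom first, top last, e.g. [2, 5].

[-33, -4661, -24, 62]

(re-executing from step 1 with the substitution; state before step 1: [])
1 | PUSH -33 | [-33]
2 | PUSH 79 | [-33, 79]
3 | PUSH -59 | [-33, 79, -59]
4 | MUL | [-33, -4661]
5 | PUSH -24 | [-33, -4661, -24]
6 | PUSH 62 | [-33, -4661, -24, 62]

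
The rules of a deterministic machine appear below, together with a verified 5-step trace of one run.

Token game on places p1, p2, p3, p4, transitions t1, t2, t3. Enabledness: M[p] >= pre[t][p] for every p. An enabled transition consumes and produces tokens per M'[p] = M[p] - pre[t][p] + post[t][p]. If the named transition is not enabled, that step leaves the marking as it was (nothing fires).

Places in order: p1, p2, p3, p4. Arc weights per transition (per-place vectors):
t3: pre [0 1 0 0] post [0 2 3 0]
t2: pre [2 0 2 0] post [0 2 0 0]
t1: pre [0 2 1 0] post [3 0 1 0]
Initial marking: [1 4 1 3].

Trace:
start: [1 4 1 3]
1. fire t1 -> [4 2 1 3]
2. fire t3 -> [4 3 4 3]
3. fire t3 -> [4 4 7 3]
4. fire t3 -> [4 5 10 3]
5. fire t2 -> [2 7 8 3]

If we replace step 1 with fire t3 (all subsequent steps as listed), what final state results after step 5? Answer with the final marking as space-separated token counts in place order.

1 8 13 3

(re-executing from step 1 with the substitution; state before step 1: [1 4 1 3])
1. fire t3 -> [1 5 4 3]
2. fire t3 -> [1 6 7 3]
3. fire t3 -> [1 7 10 3]
4. fire t3 -> [1 8 13 3]
5. fire t2 -> [1 8 13 3]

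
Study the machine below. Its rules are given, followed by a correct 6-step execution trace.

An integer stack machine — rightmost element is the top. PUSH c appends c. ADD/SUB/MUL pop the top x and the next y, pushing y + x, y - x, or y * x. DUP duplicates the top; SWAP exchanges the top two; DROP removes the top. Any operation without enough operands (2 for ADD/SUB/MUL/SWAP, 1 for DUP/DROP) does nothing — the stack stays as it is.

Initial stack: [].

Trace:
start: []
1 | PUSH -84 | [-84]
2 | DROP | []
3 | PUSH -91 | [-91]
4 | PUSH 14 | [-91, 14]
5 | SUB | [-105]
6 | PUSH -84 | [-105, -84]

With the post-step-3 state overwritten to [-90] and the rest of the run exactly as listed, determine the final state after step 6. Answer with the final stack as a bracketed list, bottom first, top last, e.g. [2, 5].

state after step 3 := [-90]
4 | PUSH 14 | [-90, 14]
5 | SUB | [-104]
6 | PUSH -84 | [-104, -84]

[-104, -84]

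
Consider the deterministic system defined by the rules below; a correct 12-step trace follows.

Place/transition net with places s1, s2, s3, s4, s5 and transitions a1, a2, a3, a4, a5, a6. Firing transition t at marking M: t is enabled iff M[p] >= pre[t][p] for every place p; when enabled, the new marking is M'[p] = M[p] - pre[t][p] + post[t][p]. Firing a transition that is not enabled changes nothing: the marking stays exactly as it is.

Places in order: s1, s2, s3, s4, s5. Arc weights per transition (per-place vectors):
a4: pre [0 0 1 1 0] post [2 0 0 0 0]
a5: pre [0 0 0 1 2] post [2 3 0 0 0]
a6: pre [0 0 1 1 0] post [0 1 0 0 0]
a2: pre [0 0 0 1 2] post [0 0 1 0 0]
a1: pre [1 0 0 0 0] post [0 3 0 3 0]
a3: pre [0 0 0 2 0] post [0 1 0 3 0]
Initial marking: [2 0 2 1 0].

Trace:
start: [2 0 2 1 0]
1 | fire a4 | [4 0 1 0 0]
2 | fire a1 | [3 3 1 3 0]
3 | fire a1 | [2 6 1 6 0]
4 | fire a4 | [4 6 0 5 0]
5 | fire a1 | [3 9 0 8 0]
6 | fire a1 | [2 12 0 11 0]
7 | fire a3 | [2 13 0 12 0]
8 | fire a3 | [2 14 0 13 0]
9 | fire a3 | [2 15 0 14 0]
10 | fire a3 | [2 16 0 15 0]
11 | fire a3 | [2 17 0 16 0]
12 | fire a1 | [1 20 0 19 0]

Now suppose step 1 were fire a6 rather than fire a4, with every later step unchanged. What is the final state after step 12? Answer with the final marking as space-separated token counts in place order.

0 18 0 16 0

(re-executing from step 1 with the substitution; state before step 1: [2 0 2 1 0])
1 | fire a6 | [2 1 1 0 0]
2 | fire a1 | [1 4 1 3 0]
3 | fire a1 | [0 7 1 6 0]
4 | fire a4 | [2 7 0 5 0]
5 | fire a1 | [1 10 0 8 0]
6 | fire a1 | [0 13 0 11 0]
7 | fire a3 | [0 14 0 12 0]
8 | fire a3 | [0 15 0 13 0]
9 | fire a3 | [0 16 0 14 0]
10 | fire a3 | [0 17 0 15 0]
11 | fire a3 | [0 18 0 16 0]
12 | fire a1 | [0 18 0 16 0]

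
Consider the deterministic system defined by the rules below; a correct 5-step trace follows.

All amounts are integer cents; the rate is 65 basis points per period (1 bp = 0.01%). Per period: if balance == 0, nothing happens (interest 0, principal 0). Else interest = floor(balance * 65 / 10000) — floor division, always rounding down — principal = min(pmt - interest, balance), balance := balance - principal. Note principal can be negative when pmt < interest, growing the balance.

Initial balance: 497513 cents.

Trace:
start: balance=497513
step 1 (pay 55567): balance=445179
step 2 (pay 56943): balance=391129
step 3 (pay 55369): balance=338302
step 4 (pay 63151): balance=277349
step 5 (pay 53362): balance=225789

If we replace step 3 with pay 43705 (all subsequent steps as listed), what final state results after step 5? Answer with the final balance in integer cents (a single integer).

237606

(re-executing from step 3 with the substitution; state before step 3: balance=391129)
step 3 (pay 43705): balance=349966
step 4 (pay 63151): balance=289089
step 5 (pay 53362): balance=237606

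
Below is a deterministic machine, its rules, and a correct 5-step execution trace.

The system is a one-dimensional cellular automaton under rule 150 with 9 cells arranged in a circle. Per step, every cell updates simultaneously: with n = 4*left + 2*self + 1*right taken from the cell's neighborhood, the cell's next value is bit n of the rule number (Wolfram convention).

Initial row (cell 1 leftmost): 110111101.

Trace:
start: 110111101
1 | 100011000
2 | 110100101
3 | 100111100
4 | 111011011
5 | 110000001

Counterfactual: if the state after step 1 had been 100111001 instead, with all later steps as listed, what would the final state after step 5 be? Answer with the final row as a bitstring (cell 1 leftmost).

state after step 1 := 100111001
2 | 011010110
3 | 100010001
4 | 010111010
5 | 110010011

110010011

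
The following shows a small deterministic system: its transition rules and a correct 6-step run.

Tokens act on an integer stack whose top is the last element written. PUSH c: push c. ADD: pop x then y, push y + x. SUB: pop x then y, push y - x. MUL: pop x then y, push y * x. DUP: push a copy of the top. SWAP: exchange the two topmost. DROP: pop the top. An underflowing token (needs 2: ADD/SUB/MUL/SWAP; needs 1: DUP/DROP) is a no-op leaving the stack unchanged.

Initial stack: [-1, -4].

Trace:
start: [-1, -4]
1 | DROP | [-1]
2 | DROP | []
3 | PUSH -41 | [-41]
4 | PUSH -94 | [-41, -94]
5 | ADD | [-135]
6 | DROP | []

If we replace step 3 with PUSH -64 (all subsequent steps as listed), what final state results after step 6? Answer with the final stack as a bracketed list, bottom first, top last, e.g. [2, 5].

(re-executing from step 3 with the substitution; state before step 3: [])
3 | PUSH -64 | [-64]
4 | PUSH -94 | [-64, -94]
5 | ADD | [-158]
6 | DROP | []

[]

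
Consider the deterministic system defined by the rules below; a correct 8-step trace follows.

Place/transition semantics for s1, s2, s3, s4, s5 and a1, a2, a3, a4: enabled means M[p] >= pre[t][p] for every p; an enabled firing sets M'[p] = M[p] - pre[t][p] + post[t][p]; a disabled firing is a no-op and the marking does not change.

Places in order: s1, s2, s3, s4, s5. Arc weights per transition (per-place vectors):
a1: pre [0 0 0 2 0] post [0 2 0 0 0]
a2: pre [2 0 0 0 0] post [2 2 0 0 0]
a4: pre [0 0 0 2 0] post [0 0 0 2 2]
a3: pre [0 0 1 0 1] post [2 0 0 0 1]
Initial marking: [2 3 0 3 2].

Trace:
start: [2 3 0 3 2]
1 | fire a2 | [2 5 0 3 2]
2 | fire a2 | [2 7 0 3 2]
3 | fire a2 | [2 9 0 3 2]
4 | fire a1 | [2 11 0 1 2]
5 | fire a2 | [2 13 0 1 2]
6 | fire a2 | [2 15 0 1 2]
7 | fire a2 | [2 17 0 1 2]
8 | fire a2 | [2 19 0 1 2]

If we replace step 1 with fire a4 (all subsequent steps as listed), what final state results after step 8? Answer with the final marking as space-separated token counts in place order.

2 17 0 1 4

(re-executing from step 1 with the substitution; state before step 1: [2 3 0 3 2])
1 | fire a4 | [2 3 0 3 4]
2 | fire a2 | [2 5 0 3 4]
3 | fire a2 | [2 7 0 3 4]
4 | fire a1 | [2 9 0 1 4]
5 | fire a2 | [2 11 0 1 4]
6 | fire a2 | [2 13 0 1 4]
7 | fire a2 | [2 15 0 1 4]
8 | fire a2 | [2 17 0 1 4]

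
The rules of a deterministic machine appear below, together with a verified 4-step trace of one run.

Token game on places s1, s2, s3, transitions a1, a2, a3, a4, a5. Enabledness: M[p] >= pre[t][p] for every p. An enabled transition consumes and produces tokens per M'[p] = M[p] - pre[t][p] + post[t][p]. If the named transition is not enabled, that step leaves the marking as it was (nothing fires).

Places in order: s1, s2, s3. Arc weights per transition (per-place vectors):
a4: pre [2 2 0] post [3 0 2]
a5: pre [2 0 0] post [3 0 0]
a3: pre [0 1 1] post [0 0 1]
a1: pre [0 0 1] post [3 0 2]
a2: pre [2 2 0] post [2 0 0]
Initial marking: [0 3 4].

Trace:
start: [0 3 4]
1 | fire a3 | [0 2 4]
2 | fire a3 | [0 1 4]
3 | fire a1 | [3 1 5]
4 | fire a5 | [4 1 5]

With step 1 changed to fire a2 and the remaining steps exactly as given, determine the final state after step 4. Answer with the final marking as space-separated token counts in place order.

(re-executing from step 1 with the substitution; state before step 1: [0 3 4])
1 | fire a2 | [0 3 4]
2 | fire a3 | [0 2 4]
3 | fire a1 | [3 2 5]
4 | fire a5 | [4 2 5]

4 2 5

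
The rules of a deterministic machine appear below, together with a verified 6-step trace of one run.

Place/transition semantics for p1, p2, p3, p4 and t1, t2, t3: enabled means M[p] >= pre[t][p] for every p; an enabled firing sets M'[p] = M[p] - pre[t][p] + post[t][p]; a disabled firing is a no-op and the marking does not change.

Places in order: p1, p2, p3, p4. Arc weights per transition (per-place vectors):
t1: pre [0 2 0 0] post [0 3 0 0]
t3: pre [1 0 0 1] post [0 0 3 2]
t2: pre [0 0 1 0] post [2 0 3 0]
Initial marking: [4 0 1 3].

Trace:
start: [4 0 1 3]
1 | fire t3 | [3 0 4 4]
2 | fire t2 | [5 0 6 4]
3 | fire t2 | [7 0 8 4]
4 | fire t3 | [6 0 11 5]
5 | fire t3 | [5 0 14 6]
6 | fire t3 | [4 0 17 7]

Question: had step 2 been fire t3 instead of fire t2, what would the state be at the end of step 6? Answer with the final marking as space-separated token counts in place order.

(re-executing from step 2 with the substitution; state before step 2: [3 0 4 4])
2 | fire t3 | [2 0 7 5]
3 | fire t2 | [4 0 9 5]
4 | fire t3 | [3 0 12 6]
5 | fire t3 | [2 0 15 7]
6 | fire t3 | [1 0 18 8]

1 0 18 8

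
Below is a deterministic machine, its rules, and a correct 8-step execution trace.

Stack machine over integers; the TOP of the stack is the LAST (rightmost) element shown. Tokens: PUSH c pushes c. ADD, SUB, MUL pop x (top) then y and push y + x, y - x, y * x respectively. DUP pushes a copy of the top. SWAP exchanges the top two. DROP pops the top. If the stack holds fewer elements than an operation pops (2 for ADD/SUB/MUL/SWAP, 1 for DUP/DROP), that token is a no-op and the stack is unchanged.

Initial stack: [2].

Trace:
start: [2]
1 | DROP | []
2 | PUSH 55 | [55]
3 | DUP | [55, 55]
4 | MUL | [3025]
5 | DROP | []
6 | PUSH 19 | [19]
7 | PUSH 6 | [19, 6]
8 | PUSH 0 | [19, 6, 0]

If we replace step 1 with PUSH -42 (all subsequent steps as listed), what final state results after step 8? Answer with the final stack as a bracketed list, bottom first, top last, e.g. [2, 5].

[2, -42, 19, 6, 0]

(re-executing from step 1 with the substitution; state before step 1: [2])
1 | PUSH -42 | [2, -42]
2 | PUSH 55 | [2, -42, 55]
3 | DUP | [2, -42, 55, 55]
4 | MUL | [2, -42, 3025]
5 | DROP | [2, -42]
6 | PUSH 19 | [2, -42, 19]
7 | PUSH 6 | [2, -42, 19, 6]
8 | PUSH 0 | [2, -42, 19, 6, 0]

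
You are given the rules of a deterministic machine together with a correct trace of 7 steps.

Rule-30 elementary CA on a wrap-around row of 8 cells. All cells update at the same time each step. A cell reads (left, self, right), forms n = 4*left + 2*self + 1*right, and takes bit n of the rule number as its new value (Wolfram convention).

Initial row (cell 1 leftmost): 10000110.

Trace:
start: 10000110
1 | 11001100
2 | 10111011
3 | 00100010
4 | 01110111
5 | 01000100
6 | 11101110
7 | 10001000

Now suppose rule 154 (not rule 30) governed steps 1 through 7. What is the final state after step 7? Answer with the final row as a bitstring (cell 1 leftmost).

00000011

(re-executing steps 1..7 under rule 154; state before step 1: 10000110)
1 | 01001100
2 | 10111010
3 | 00110000
4 | 01101000
5 | 11000100
6 | 10101011
7 | 00000011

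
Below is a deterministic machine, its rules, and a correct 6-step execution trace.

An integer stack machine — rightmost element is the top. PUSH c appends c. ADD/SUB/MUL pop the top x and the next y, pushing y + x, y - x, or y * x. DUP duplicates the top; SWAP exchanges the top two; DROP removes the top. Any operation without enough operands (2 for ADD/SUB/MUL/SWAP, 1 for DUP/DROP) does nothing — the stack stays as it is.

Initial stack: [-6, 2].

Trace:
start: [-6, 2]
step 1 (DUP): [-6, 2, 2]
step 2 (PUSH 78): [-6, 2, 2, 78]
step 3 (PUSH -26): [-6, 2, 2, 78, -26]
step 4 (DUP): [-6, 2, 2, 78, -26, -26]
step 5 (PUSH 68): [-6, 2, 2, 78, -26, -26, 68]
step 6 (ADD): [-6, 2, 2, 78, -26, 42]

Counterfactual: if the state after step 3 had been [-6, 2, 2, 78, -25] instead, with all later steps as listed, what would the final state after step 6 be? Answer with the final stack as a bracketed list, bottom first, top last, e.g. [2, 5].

[-6, 2, 2, 78, -25, 43]

state after step 3 := [-6, 2, 2, 78, -25]
step 4 (DUP): [-6, 2, 2, 78, -25, -25]
step 5 (PUSH 68): [-6, 2, 2, 78, -25, -25, 68]
step 6 (ADD): [-6, 2, 2, 78, -25, 43]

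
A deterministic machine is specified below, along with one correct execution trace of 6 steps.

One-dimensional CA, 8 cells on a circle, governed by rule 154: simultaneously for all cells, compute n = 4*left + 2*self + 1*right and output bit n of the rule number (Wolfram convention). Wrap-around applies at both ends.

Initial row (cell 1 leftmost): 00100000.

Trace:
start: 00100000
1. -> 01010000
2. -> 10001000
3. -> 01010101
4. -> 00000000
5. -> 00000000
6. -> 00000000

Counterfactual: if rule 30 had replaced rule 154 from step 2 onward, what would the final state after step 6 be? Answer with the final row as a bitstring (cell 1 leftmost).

(re-executing steps 2..6 under rule 30; state before step 2: 01010000)
2. -> 11011000
3. -> 10010101
4. -> 01110101
5. -> 01000101
6. -> 01101101

01101101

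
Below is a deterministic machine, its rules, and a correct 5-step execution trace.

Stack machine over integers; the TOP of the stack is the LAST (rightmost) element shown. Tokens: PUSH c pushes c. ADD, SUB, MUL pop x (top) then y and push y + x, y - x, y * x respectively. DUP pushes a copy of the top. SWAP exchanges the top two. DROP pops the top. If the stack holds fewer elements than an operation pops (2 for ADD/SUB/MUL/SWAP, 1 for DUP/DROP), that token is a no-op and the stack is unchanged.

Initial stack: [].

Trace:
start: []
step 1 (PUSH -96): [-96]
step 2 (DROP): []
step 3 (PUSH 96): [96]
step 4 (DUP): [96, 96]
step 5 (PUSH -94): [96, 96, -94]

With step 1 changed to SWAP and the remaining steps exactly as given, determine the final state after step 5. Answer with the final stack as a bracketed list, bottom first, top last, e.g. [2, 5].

[96, 96, -94]

(re-executing from step 1 with the substitution; state before step 1: [])
step 1 (SWAP): []
step 2 (DROP): []
step 3 (PUSH 96): [96]
step 4 (DUP): [96, 96]
step 5 (PUSH -94): [96, 96, -94]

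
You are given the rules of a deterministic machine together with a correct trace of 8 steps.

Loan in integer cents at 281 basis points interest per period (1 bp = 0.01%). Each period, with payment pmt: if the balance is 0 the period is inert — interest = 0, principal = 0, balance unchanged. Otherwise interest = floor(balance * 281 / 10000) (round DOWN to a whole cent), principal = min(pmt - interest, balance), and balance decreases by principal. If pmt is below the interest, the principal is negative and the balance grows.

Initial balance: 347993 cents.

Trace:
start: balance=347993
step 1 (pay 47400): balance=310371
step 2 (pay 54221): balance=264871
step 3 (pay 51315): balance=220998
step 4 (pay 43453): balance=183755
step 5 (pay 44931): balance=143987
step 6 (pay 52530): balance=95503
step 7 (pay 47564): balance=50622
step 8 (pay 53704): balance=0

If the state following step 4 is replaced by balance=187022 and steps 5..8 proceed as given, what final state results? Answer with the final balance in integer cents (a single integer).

1990

state after step 4 := balance=187022
step 5 (pay 44931): balance=147346
step 6 (pay 52530): balance=98956
step 7 (pay 47564): balance=54172
step 8 (pay 53704): balance=1990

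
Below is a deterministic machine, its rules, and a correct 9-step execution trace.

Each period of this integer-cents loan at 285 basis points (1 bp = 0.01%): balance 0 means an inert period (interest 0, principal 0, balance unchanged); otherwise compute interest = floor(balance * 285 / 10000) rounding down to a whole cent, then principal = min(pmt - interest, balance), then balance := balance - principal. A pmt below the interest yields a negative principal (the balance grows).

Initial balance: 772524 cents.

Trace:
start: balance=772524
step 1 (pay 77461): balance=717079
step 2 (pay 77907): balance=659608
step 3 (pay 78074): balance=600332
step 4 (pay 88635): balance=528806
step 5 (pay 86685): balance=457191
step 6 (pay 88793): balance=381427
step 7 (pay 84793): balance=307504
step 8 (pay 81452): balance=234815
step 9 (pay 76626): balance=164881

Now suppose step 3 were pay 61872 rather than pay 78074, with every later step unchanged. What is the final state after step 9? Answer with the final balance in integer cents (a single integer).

(re-executing from step 3 with the substitution; state before step 3: balance=659608)
step 3 (pay 61872): balance=616534
step 4 (pay 88635): balance=545470
step 5 (pay 86685): balance=474330
step 6 (pay 88793): balance=399055
step 7 (pay 84793): balance=325635
step 8 (pay 81452): balance=253463
step 9 (pay 76626): balance=184060

184060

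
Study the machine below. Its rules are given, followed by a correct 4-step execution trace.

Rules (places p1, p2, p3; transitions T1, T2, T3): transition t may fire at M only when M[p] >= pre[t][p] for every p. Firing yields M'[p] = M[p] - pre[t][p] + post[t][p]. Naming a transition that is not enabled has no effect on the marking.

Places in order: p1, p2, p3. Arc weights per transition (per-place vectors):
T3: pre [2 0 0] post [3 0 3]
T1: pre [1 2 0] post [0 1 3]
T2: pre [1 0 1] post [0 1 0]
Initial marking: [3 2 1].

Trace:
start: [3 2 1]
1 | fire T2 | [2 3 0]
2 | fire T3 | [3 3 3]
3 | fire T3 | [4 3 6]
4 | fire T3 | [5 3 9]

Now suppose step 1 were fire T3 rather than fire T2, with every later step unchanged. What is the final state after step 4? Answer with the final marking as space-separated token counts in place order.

(re-executing from step 1 with the substitution; state before step 1: [3 2 1])
1 | fire T3 | [4 2 4]
2 | fire T3 | [5 2 7]
3 | fire T3 | [6 2 10]
4 | fire T3 | [7 2 13]

7 2 13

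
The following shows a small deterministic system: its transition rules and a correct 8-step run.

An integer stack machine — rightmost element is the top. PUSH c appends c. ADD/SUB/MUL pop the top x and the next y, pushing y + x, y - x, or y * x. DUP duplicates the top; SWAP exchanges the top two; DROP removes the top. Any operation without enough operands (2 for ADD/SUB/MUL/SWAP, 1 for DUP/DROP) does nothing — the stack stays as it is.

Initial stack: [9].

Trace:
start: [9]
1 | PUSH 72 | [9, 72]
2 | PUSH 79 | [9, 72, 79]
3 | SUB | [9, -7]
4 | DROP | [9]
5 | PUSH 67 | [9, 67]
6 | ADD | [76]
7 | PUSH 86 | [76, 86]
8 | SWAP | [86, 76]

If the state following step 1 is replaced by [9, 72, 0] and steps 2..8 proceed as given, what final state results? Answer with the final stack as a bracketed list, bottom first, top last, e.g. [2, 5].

[9, 86, 139]

state after step 1 := [9, 72, 0]
2 | PUSH 79 | [9, 72, 0, 79]
3 | SUB | [9, 72, -79]
4 | DROP | [9, 72]
5 | PUSH 67 | [9, 72, 67]
6 | ADD | [9, 139]
7 | PUSH 86 | [9, 139, 86]
8 | SWAP | [9, 86, 139]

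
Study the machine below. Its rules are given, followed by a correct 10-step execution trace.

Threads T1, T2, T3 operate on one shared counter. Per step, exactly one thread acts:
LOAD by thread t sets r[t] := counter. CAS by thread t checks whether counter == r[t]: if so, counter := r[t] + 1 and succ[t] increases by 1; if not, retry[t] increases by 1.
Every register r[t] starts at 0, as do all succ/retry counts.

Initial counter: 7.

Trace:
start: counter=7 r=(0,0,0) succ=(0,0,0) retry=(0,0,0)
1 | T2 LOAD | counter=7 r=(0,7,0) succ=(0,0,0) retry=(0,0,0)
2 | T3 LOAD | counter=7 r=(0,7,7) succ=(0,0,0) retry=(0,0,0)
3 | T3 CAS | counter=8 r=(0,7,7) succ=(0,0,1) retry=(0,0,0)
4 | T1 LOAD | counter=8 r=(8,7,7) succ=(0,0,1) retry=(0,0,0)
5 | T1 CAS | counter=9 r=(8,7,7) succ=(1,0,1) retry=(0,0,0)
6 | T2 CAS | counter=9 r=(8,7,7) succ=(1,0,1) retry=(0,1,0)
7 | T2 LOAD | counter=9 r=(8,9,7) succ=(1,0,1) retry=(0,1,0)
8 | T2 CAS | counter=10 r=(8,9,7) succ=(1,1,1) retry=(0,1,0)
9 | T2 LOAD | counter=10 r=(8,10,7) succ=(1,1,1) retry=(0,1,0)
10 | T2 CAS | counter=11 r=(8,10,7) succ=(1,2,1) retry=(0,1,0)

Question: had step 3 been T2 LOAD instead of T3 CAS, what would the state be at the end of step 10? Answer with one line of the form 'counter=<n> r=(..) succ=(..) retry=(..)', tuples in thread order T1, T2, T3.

counter=10 r=(7,9,7) succ=(1,2,0) retry=(0,1,0)

(re-executing from step 3 with the substitution; state before step 3: counter=7 r=(0,7,7) succ=(0,0,0) retry=(0,0,0))
3 | T2 LOAD | counter=7 r=(0,7,7) succ=(0,0,0) retry=(0,0,0)
4 | T1 LOAD | counter=7 r=(7,7,7) succ=(0,0,0) retry=(0,0,0)
5 | T1 CAS | counter=8 r=(7,7,7) succ=(1,0,0) retry=(0,0,0)
6 | T2 CAS | counter=8 r=(7,7,7) succ=(1,0,0) retry=(0,1,0)
7 | T2 LOAD | counter=8 r=(7,8,7) succ=(1,0,0) retry=(0,1,0)
8 | T2 CAS | counter=9 r=(7,8,7) succ=(1,1,0) retry=(0,1,0)
9 | T2 LOAD | counter=9 r=(7,9,7) succ=(1,1,0) retry=(0,1,0)
10 | T2 CAS | counter=10 r=(7,9,7) succ=(1,2,0) retry=(0,1,0)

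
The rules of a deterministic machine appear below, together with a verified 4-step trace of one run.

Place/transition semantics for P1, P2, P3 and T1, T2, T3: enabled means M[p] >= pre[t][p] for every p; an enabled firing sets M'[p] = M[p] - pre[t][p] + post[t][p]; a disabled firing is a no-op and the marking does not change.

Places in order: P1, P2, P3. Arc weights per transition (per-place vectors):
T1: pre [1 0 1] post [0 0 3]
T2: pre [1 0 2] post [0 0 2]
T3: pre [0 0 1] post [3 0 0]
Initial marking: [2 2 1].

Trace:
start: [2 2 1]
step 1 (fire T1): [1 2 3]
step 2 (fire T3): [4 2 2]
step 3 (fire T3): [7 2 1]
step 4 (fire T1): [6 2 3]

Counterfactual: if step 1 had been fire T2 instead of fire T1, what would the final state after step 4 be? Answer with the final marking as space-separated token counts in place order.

5 2 0

(re-executing from step 1 with the substitution; state before step 1: [2 2 1])
step 1 (fire T2): [2 2 1]
step 2 (fire T3): [5 2 0]
step 3 (fire T3): [5 2 0]
step 4 (fire T1): [5 2 0]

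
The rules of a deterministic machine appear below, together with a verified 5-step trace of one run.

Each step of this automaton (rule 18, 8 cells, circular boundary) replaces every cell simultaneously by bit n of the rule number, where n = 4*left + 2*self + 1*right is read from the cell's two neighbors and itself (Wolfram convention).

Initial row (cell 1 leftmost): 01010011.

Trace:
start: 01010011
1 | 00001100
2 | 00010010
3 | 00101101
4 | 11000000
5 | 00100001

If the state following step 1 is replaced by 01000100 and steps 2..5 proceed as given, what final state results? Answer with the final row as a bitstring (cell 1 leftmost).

state after step 1 := 01000100
2 | 10101010
3 | 00000000
4 | 00000000
5 | 00000000

00000000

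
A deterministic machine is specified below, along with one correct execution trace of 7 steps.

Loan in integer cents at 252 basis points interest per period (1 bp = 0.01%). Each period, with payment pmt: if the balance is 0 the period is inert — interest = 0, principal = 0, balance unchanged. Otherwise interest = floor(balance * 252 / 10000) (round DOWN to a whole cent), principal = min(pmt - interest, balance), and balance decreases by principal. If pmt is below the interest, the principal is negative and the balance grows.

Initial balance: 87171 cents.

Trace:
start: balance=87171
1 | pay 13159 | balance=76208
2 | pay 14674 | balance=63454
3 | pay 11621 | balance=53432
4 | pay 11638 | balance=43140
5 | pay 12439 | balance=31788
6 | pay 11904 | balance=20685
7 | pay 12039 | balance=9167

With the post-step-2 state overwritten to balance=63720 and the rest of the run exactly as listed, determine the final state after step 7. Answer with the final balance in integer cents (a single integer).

9467

state after step 2 := balance=63720
3 | pay 11621 | balance=53704
4 | pay 11638 | balance=43419
5 | pay 12439 | balance=32074
6 | pay 11904 | balance=20978
7 | pay 12039 | balance=9467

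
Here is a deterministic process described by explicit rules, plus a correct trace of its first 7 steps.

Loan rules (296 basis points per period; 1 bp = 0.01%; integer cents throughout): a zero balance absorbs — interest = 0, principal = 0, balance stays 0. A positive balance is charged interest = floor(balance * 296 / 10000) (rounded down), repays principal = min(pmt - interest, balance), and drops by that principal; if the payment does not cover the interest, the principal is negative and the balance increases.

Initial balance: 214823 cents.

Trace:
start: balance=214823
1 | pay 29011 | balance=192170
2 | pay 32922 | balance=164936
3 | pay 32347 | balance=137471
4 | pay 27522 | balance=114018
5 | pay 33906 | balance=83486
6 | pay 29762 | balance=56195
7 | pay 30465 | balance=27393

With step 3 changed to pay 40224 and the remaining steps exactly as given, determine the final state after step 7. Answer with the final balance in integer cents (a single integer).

18539

(re-executing from step 3 with the substitution; state before step 3: balance=164936)
3 | pay 40224 | balance=129594
4 | pay 27522 | balance=105907
5 | pay 33906 | balance=75135
6 | pay 29762 | balance=47596
7 | pay 30465 | balance=18539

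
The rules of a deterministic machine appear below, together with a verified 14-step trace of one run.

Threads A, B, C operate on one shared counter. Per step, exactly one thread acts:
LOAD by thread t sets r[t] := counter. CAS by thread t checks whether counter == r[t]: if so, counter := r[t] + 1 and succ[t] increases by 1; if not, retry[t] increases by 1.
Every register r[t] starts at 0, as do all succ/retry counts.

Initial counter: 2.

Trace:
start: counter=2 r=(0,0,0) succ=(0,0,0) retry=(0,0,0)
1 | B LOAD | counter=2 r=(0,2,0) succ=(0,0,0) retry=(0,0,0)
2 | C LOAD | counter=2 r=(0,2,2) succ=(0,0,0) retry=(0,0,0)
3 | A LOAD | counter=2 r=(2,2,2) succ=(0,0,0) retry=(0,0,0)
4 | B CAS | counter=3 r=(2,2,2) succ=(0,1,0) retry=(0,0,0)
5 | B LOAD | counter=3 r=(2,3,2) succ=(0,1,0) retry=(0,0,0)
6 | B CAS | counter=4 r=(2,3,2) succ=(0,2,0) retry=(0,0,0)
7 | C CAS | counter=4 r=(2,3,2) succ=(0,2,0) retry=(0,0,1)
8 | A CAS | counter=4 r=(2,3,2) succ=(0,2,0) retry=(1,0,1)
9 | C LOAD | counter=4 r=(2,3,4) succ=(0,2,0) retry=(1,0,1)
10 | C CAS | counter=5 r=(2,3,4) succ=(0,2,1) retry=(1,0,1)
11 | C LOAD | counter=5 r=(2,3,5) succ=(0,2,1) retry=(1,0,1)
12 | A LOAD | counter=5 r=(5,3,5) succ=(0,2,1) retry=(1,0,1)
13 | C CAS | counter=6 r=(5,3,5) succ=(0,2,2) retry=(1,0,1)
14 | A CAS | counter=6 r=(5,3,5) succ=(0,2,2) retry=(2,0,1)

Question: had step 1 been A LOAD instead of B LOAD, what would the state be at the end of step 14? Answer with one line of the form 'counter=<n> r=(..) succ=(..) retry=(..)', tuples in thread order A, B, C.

counter=5 r=(4,2,4) succ=(0,1,2) retry=(2,1,1)

(re-executing from step 1 with the substitution; state before step 1: counter=2 r=(0,0,0) succ=(0,0,0) retry=(0,0,0))
1 | A LOAD | counter=2 r=(2,0,0) succ=(0,0,0) retry=(0,0,0)
2 | C LOAD | counter=2 r=(2,0,2) succ=(0,0,0) retry=(0,0,0)
3 | A LOAD | counter=2 r=(2,0,2) succ=(0,0,0) retry=(0,0,0)
4 | B CAS | counter=2 r=(2,0,2) succ=(0,0,0) retry=(0,1,0)
5 | B LOAD | counter=2 r=(2,2,2) succ=(0,0,0) retry=(0,1,0)
6 | B CAS | counter=3 r=(2,2,2) succ=(0,1,0) retry=(0,1,0)
7 | C CAS | counter=3 r=(2,2,2) succ=(0,1,0) retry=(0,1,1)
8 | A CAS | counter=3 r=(2,2,2) succ=(0,1,0) retry=(1,1,1)
9 | C LOAD | counter=3 r=(2,2,3) succ=(0,1,0) retry=(1,1,1)
10 | C CAS | counter=4 r=(2,2,3) succ=(0,1,1) retry=(1,1,1)
11 | C LOAD | counter=4 r=(2,2,4) succ=(0,1,1) retry=(1,1,1)
12 | A LOAD | counter=4 r=(4,2,4) succ=(0,1,1) retry=(1,1,1)
13 | C CAS | counter=5 r=(4,2,4) succ=(0,1,2) retry=(1,1,1)
14 | A CAS | counter=5 r=(4,2,4) succ=(0,1,2) retry=(2,1,1)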